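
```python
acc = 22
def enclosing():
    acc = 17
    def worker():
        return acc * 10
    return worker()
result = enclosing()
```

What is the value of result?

Step 1: enclosing() shadows global acc with acc = 17.
Step 2: worker() finds acc = 17 in enclosing scope, computes 17 * 10 = 170.
Step 3: result = 170

The answer is 170.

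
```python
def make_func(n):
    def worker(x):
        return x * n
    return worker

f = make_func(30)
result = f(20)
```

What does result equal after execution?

Step 1: make_func(30) creates a closure capturing n = 30.
Step 2: f(20) computes 20 * 30 = 600.
Step 3: result = 600

The answer is 600.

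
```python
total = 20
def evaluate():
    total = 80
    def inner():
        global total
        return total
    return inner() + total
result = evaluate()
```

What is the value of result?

Step 1: Global total = 20. evaluate() shadows with local total = 80.
Step 2: inner() uses global keyword, so inner() returns global total = 20.
Step 3: evaluate() returns 20 + 80 = 100

The answer is 100.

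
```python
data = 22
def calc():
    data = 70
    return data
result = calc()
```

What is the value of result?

Step 1: Global data = 22.
Step 2: calc() creates local data = 70, shadowing the global.
Step 3: Returns local data = 70. result = 70

The answer is 70.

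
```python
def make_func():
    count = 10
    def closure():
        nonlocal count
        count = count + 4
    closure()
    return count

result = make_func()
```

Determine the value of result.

Step 1: make_func() sets count = 10.
Step 2: closure() uses nonlocal to modify count in make_func's scope: count = 10 + 4 = 14.
Step 3: make_func() returns the modified count = 14

The answer is 14.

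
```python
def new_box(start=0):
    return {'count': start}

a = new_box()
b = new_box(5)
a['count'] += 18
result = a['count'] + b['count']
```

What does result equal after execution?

Step 1: new_box() returns a new dict each call (immutable default 0).
Step 2: a = {'count': 0}, b = {'count': 5}.
Step 3: a['count'] += 18 = 18. result = 18 + 5 = 23

The answer is 23.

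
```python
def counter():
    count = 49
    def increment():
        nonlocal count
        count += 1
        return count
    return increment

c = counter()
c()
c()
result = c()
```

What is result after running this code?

Step 1: counter() creates closure with count = 49.
Step 2: Each c() call increments count via nonlocal. After 3 calls: 49 + 3 = 52.
Step 3: result = 52

The answer is 52.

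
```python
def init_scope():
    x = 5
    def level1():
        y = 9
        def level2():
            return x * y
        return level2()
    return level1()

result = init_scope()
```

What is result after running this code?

Step 1: x = 5 in init_scope. y = 9 in level1.
Step 2: level2() reads x = 5 and y = 9 from enclosing scopes.
Step 3: result = 5 * 9 = 45

The answer is 45.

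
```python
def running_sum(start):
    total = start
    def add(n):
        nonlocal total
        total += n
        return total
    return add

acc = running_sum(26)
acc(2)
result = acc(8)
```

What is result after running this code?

Step 1: running_sum(26) creates closure with total = 26.
Step 2: First acc(2): total = 26 + 2 = 28.
Step 3: Second acc(8): total = 28 + 8 = 36. result = 36

The answer is 36.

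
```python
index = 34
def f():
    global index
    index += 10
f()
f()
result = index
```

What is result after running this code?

Step 1: index = 34.
Step 2: First f(): index = 34 + 10 = 44.
Step 3: Second f(): index = 44 + 10 = 54. result = 54

The answer is 54.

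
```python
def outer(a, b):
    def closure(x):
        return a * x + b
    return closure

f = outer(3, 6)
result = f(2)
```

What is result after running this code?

Step 1: outer(3, 6) captures a = 3, b = 6.
Step 2: f(2) computes 3 * 2 + 6 = 12.
Step 3: result = 12

The answer is 12.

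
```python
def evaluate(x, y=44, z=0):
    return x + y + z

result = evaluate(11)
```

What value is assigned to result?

Step 1: evaluate(11) uses defaults y = 44, z = 0.
Step 2: Returns 11 + 44 + 0 = 55.
Step 3: result = 55

The answer is 55.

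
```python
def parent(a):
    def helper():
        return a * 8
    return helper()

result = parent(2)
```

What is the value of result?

Step 1: parent(2) binds parameter a = 2.
Step 2: helper() accesses a = 2 from enclosing scope.
Step 3: result = 2 * 8 = 16

The answer is 16.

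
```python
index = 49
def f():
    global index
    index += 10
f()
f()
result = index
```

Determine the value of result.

Step 1: index = 49.
Step 2: First f(): index = 49 + 10 = 59.
Step 3: Second f(): index = 59 + 10 = 69. result = 69

The answer is 69.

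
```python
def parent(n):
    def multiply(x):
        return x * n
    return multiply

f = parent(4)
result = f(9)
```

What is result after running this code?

Step 1: parent(4) returns multiply closure with n = 4.
Step 2: f(9) computes 9 * 4 = 36.
Step 3: result = 36

The answer is 36.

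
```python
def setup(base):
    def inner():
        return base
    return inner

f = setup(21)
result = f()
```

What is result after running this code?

Step 1: setup(21) creates closure capturing base = 21.
Step 2: f() returns the captured base = 21.
Step 3: result = 21

The answer is 21.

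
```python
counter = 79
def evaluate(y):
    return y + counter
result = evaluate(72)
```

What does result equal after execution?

Step 1: counter = 79 is defined globally.
Step 2: evaluate(72) uses parameter y = 72 and looks up counter from global scope = 79.
Step 3: result = 72 + 79 = 151

The answer is 151.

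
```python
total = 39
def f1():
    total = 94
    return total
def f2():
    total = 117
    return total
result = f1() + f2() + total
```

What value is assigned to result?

Step 1: Each function shadows global total with its own local.
Step 2: f1() returns 94, f2() returns 117.
Step 3: Global total = 39 is unchanged. result = 94 + 117 + 39 = 250

The answer is 250.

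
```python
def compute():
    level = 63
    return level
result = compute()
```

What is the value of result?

Step 1: compute() defines level = 63 in its local scope.
Step 2: return level finds the local variable level = 63.
Step 3: result = 63

The answer is 63.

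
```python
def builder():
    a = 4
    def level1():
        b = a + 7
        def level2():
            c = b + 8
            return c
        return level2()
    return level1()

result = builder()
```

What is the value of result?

Step 1: a = 4. b = a + 7 = 11.
Step 2: c = b + 8 = 11 + 8 = 19.
Step 3: result = 19

The answer is 19.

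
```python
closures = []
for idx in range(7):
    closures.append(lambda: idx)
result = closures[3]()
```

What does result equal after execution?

Step 1: The loop creates 7 lambdas, all referencing the same variable idx.
Step 2: After the loop, idx = 6 (final value).
Step 3: closures[3]() looks up idx at call time and finds 6. This is the late binding gotcha. result = 6

The answer is 6.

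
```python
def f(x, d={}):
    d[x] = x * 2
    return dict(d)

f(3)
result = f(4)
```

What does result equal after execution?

Step 1: Mutable default dict is shared across calls.
Step 2: First call adds 3: 6. Second call adds 4: 8.
Step 3: result = {3: 6, 4: 8}

The answer is {3: 6, 4: 8}.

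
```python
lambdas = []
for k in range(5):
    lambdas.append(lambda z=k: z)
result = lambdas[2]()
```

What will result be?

Step 1: Default argument z=k captures k's value at each iteration.
Step 2: lambdas[2] captured z = 2 when k was 2.
Step 3: result = 2

The answer is 2.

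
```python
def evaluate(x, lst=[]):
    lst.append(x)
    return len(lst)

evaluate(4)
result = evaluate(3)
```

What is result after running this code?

Step 1: Mutable default list persists between calls.
Step 2: First call: lst = [4], len = 1. Second call: lst = [4, 3], len = 2.
Step 3: result = 2

The answer is 2.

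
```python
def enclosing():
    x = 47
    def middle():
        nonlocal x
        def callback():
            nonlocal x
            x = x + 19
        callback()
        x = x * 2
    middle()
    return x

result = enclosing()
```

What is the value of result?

Step 1: x = 47.
Step 2: callback() adds 19: x = 47 + 19 = 66.
Step 3: middle() doubles: x = 66 * 2 = 132.
Step 4: result = 132

The answer is 132.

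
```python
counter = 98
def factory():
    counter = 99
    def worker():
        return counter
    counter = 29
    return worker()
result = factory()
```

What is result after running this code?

Step 1: factory() sets counter = 99, then later counter = 29.
Step 2: worker() is called after counter is reassigned to 29. Closures capture variables by reference, not by value.
Step 3: result = 29

The answer is 29.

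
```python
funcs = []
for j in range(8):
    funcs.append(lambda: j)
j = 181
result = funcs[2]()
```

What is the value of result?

Step 1: Lambdas capture the variable j by reference, not by value.
Step 2: After the loop, j is reassigned to 181.
Step 3: funcs[2]() looks up the current j = 181. result = 181

The answer is 181.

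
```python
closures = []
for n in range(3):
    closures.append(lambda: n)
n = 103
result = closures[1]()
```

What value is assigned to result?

Step 1: Lambdas capture the variable n by reference, not by value.
Step 2: After the loop, n is reassigned to 103.
Step 3: closures[1]() looks up the current n = 103. result = 103

The answer is 103.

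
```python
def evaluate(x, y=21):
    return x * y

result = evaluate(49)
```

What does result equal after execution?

Step 1: evaluate(49) uses default y = 21.
Step 2: Returns 49 * 21 = 1029.
Step 3: result = 1029

The answer is 1029.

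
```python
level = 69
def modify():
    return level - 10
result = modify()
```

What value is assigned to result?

Step 1: level = 69 is defined globally.
Step 2: modify() looks up level from global scope = 69, then computes 69 - 10 = 59.
Step 3: result = 59

The answer is 59.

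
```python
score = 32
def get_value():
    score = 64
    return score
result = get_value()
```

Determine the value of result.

Step 1: Global score = 32.
Step 2: get_value() creates local score = 64, shadowing the global.
Step 3: Returns local score = 64. result = 64

The answer is 64.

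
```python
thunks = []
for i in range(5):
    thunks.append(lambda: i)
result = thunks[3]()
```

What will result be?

Step 1: The loop creates 5 lambdas, all referencing the same variable i.
Step 2: After the loop, i = 4 (final value).
Step 3: thunks[3]() looks up i at call time and finds 4. This is the late binding gotcha. result = 4

The answer is 4.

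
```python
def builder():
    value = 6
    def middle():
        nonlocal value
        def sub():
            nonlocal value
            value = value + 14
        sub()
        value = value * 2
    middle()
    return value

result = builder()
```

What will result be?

Step 1: value = 6.
Step 2: sub() adds 14: value = 6 + 14 = 20.
Step 3: middle() doubles: value = 20 * 2 = 40.
Step 4: result = 40

The answer is 40.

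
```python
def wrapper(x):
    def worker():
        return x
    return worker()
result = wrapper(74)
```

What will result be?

Step 1: wrapper(74) binds parameter x = 74.
Step 2: worker() looks up x in enclosing scope and finds the parameter x = 74.
Step 3: result = 74

The answer is 74.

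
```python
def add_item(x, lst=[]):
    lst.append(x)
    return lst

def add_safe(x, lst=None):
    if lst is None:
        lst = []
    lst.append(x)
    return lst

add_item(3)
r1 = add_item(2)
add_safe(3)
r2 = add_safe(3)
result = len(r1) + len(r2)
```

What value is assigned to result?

Step 1: add_item shares mutable default: after 2 calls, lst = [3, 2], len = 2.
Step 2: add_safe creates fresh list each time: r2 = [3], len = 1.
Step 3: result = 2 + 1 = 3

The answer is 3.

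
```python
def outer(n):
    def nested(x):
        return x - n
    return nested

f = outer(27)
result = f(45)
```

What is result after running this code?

Step 1: outer(27) creates a closure capturing n = 27.
Step 2: f(45) computes 45 - 27 = 18.
Step 3: result = 18

The answer is 18.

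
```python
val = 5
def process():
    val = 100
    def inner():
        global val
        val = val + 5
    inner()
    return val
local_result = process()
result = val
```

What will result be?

Step 1: Global val = 5. process() creates local val = 100.
Step 2: inner() declares global val and adds 5: global val = 5 + 5 = 10.
Step 3: process() returns its local val = 100 (unaffected by inner).
Step 4: result = global val = 10

The answer is 10.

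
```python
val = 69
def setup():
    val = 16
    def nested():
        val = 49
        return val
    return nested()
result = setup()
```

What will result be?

Step 1: Three scopes define val: global (69), setup (16), nested (49).
Step 2: nested() has its own local val = 49, which shadows both enclosing and global.
Step 3: result = 49 (local wins in LEGB)

The answer is 49.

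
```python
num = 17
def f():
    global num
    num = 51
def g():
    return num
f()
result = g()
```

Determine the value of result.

Step 1: num = 17.
Step 2: f() sets global num = 51.
Step 3: g() reads global num = 51. result = 51

The answer is 51.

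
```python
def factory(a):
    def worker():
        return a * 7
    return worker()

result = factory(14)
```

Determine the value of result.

Step 1: factory(14) binds parameter a = 14.
Step 2: worker() accesses a = 14 from enclosing scope.
Step 3: result = 14 * 7 = 98

The answer is 98.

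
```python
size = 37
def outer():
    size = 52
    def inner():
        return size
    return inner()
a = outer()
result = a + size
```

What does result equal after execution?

Step 1: outer() has local size = 52. inner() reads from enclosing.
Step 2: outer() returns 52. Global size = 37 unchanged.
Step 3: result = 52 + 37 = 89

The answer is 89.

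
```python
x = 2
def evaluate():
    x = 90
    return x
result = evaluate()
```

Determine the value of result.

Step 1: Global x = 2.
Step 2: evaluate() creates local x = 90, shadowing the global.
Step 3: Returns local x = 90. result = 90

The answer is 90.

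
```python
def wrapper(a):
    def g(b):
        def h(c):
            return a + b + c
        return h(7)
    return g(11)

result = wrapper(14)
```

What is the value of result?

Step 1: a = 14, b = 11, c = 7 across three nested scopes.
Step 2: h() accesses all three via LEGB rule.
Step 3: result = 14 + 11 + 7 = 32

The answer is 32.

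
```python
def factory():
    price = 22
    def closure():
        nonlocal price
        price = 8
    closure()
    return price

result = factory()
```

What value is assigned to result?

Step 1: factory() sets price = 22.
Step 2: closure() uses nonlocal to reassign price = 8.
Step 3: result = 8

The answer is 8.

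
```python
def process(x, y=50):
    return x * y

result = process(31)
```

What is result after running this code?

Step 1: process(31) uses default y = 50.
Step 2: Returns 31 * 50 = 1550.
Step 3: result = 1550

The answer is 1550.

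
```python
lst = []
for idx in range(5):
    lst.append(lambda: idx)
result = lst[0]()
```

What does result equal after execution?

Step 1: The loop creates 5 lambdas, all referencing the same variable idx.
Step 2: After the loop, idx = 4 (final value).
Step 3: lst[0]() looks up idx at call time and finds 4. This is the late binding gotcha. result = 4

The answer is 4.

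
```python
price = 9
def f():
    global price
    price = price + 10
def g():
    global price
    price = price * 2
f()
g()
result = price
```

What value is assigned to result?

Step 1: price = 9.
Step 2: f() adds 10: price = 9 + 10 = 19.
Step 3: g() doubles: price = 19 * 2 = 38.
Step 4: result = 38

The answer is 38.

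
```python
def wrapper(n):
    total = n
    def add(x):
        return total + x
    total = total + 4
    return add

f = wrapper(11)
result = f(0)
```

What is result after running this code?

Step 1: wrapper(11) sets total = 11, then total = 11 + 4 = 15.
Step 2: Closures capture by reference, so add sees total = 15.
Step 3: f(0) returns 15 + 0 = 15

The answer is 15.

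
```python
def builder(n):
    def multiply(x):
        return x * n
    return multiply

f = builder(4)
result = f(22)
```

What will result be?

Step 1: builder(4) returns multiply closure with n = 4.
Step 2: f(22) computes 22 * 4 = 88.
Step 3: result = 88

The answer is 88.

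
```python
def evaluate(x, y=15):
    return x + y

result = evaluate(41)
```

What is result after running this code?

Step 1: evaluate(41) uses default y = 15.
Step 2: Returns 41 + 15 = 56.
Step 3: result = 56

The answer is 56.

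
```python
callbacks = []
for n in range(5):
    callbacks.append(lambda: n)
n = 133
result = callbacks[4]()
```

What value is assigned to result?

Step 1: Lambdas capture the variable n by reference, not by value.
Step 2: After the loop, n is reassigned to 133.
Step 3: callbacks[4]() looks up the current n = 133. result = 133

The answer is 133.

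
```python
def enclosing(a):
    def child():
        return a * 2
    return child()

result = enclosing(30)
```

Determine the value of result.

Step 1: enclosing(30) binds parameter a = 30.
Step 2: child() accesses a = 30 from enclosing scope.
Step 3: result = 30 * 2 = 60

The answer is 60.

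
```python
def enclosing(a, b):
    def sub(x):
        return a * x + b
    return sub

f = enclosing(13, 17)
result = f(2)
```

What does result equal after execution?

Step 1: enclosing(13, 17) captures a = 13, b = 17.
Step 2: f(2) computes 13 * 2 + 17 = 43.
Step 3: result = 43

The answer is 43.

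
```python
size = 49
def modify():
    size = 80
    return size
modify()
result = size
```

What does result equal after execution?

Step 1: size = 49 globally.
Step 2: modify() creates a LOCAL size = 80 (no global keyword!).
Step 3: The global size is unchanged. result = 49

The answer is 49.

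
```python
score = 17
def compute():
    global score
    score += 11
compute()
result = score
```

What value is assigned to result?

Step 1: score = 17 globally.
Step 2: compute() modifies global score: score += 11 = 28.
Step 3: result = 28

The answer is 28.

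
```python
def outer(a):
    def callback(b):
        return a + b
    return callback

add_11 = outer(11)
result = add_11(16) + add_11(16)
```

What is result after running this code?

Step 1: add_11 captures a = 11.
Step 2: add_11(16) = 11 + 16 = 27, called twice.
Step 3: result = 27 + 27 = 54

The answer is 54.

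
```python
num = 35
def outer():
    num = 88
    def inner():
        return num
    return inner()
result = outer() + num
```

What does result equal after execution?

Step 1: Global num = 35. outer() shadows with num = 88.
Step 2: inner() returns enclosing num = 88. outer() = 88.
Step 3: result = 88 + global num (35) = 123

The answer is 123.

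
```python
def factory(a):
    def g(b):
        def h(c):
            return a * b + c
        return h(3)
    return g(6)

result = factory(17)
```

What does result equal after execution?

Step 1: a = 17, b = 6, c = 3.
Step 2: h() computes a * b + c = 17 * 6 + 3 = 105.
Step 3: result = 105

The answer is 105.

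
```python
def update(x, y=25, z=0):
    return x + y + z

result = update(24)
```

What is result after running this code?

Step 1: update(24) uses defaults y = 25, z = 0.
Step 2: Returns 24 + 25 + 0 = 49.
Step 3: result = 49

The answer is 49.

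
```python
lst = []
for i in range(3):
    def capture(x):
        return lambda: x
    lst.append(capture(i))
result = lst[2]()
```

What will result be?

Step 1: capture(i) creates a new scope capturing x = i at call time.
Step 2: lst[2] = capture(2), so its lambda captures x = 2.
Step 3: result = 2 (closure factory fixes late binding)

The answer is 2.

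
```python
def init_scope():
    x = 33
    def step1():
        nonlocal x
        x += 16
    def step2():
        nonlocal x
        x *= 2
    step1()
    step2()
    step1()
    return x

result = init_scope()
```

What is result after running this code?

Step 1: x = 33.
Step 2: step1(): x = 33 + 16 = 49.
Step 3: step2(): x = 49 * 2 = 98.
Step 4: step1(): x = 98 + 16 = 114. result = 114

The answer is 114.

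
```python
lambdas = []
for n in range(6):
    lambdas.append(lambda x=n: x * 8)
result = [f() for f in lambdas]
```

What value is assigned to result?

Step 1: Default arg x=n captures n at each iteration.
Step 2: lambdas[k] has x defaulting to k, returns k * 8.
Step 3: result = [0, 8, 16, 24, 32, 40]

The answer is [0, 8, 16, 24, 32, 40].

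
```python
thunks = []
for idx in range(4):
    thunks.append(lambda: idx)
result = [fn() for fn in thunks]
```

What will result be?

Step 1: All 4 lambdas share the same variable idx.
Step 2: After the loop, idx = 3.
Step 3: Each call returns 3. result = [3, 3, 3, 3]

The answer is [3, 3, 3, 3].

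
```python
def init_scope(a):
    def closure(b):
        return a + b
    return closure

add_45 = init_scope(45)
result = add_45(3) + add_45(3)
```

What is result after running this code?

Step 1: add_45 captures a = 45.
Step 2: add_45(3) = 45 + 3 = 48, called twice.
Step 3: result = 48 + 48 = 96

The answer is 96.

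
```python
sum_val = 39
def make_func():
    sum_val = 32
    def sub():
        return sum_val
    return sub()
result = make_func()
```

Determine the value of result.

Step 1: sum_val = 39 globally, but make_func() defines sum_val = 32 locally.
Step 2: sub() looks up sum_val. Not in local scope, so checks enclosing scope (make_func) and finds sum_val = 32.
Step 3: result = 32

The answer is 32.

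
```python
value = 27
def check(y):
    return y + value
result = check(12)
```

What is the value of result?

Step 1: value = 27 is defined globally.
Step 2: check(12) uses parameter y = 12 and looks up value from global scope = 27.
Step 3: result = 12 + 27 = 39

The answer is 39.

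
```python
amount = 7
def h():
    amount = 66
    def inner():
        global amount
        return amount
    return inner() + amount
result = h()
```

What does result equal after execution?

Step 1: Global amount = 7. h() shadows with local amount = 66.
Step 2: inner() uses global keyword, so inner() returns global amount = 7.
Step 3: h() returns 7 + 66 = 73

The answer is 73.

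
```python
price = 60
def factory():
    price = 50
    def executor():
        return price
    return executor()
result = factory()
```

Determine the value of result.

Step 1: price = 60 globally, but factory() defines price = 50 locally.
Step 2: executor() looks up price. Not in local scope, so checks enclosing scope (factory) and finds price = 50.
Step 3: result = 50

The answer is 50.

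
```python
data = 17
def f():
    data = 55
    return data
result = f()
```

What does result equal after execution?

Step 1: Global data = 17.
Step 2: f() creates local data = 55, shadowing the global.
Step 3: Returns local data = 55. result = 55

The answer is 55.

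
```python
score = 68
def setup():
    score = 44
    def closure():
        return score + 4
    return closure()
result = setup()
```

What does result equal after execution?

Step 1: setup() shadows global score with score = 44.
Step 2: closure() finds score = 44 in enclosing scope, computes 44 + 4 = 48.
Step 3: result = 48

The answer is 48.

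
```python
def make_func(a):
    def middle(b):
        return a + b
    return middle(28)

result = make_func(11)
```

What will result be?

Step 1: make_func(11) passes a = 11.
Step 2: middle(28) has b = 28, reads a = 11 from enclosing.
Step 3: result = 11 + 28 = 39

The answer is 39.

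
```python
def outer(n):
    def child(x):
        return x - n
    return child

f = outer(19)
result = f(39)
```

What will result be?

Step 1: outer(19) creates a closure capturing n = 19.
Step 2: f(39) computes 39 - 19 = 20.
Step 3: result = 20

The answer is 20.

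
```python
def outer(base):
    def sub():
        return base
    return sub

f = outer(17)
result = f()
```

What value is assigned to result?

Step 1: outer(17) creates closure capturing base = 17.
Step 2: f() returns the captured base = 17.
Step 3: result = 17

The answer is 17.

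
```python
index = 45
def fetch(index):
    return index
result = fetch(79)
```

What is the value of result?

Step 1: Global index = 45.
Step 2: fetch(79) takes parameter index = 79, which shadows the global.
Step 3: result = 79

The answer is 79.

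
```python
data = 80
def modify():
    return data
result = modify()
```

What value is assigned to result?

Step 1: data = 80 is defined in the global scope.
Step 2: modify() looks up data. No local data exists, so Python checks the global scope via LEGB rule and finds data = 80.
Step 3: result = 80

The answer is 80.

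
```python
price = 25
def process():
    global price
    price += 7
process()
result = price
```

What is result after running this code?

Step 1: price = 25 globally.
Step 2: process() modifies global price: price += 7 = 32.
Step 3: result = 32

The answer is 32.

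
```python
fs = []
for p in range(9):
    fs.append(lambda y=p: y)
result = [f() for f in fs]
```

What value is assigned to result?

Step 1: Default arg y=p captures p at each iteration.
Step 2: Each lambda has its own default: 0, 1, ..., 8.
Step 3: result = [0, 1, 2, 3, 4, 5, 6, 7, 8]

The answer is [0, 1, 2, 3, 4, 5, 6, 7, 8].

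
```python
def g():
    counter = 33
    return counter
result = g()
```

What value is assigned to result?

Step 1: g() defines counter = 33 in its local scope.
Step 2: return counter finds the local variable counter = 33.
Step 3: result = 33

The answer is 33.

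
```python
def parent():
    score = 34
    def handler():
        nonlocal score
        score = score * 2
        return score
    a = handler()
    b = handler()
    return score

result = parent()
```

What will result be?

Step 1: score starts at 34.
Step 2: First handler(): score = 34 * 2 = 68.
Step 3: Second handler(): score = 68 * 2 = 136.
Step 4: result = 136

The answer is 136.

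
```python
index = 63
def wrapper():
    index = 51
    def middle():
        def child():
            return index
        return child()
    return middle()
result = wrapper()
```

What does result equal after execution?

Step 1: wrapper() defines index = 51. middle() and child() have no local index.
Step 2: child() checks local (none), enclosing middle() (none), enclosing wrapper() and finds index = 51.
Step 3: result = 51

The answer is 51.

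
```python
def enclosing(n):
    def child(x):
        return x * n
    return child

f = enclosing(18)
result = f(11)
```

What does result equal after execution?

Step 1: enclosing(18) creates a closure capturing n = 18.
Step 2: f(11) computes 11 * 18 = 198.
Step 3: result = 198

The answer is 198.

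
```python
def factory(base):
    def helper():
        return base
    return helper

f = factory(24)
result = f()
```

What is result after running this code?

Step 1: factory(24) creates closure capturing base = 24.
Step 2: f() returns the captured base = 24.
Step 3: result = 24

The answer is 24.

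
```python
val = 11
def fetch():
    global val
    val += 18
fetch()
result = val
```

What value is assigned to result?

Step 1: val = 11 globally.
Step 2: fetch() modifies global val: val += 18 = 29.
Step 3: result = 29

The answer is 29.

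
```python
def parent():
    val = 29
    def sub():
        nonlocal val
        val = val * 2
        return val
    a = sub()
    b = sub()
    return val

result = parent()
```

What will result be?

Step 1: val starts at 29.
Step 2: First sub(): val = 29 * 2 = 58.
Step 3: Second sub(): val = 58 * 2 = 116.
Step 4: result = 116

The answer is 116.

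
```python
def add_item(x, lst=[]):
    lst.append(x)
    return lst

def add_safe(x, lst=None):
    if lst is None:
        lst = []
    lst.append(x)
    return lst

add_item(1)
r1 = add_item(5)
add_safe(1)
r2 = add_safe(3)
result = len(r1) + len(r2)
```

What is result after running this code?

Step 1: add_item shares mutable default: after 2 calls, lst = [1, 5], len = 2.
Step 2: add_safe creates fresh list each time: r2 = [3], len = 1.
Step 3: result = 2 + 1 = 3

The answer is 3.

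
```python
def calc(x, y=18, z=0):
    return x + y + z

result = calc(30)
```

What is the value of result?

Step 1: calc(30) uses defaults y = 18, z = 0.
Step 2: Returns 30 + 18 + 0 = 48.
Step 3: result = 48

The answer is 48.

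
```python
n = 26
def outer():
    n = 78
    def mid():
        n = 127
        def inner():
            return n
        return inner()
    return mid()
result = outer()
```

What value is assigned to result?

Step 1: Three levels of shadowing: global 26, outer 78, mid 127.
Step 2: inner() finds n = 127 in enclosing mid() scope.
Step 3: result = 127

The answer is 127.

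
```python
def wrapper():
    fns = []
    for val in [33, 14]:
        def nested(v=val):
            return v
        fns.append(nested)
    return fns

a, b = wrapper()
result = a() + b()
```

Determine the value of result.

Step 1: Default argument v=val captures val at each iteration.
Step 2: a() returns 33 (captured at first iteration), b() returns 14 (captured at second).
Step 3: result = 33 + 14 = 47

The answer is 47.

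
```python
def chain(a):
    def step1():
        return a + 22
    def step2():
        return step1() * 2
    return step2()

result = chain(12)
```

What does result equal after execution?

Step 1: chain(12) captures a = 12.
Step 2: step2() calls step1() which returns 12 + 22 = 34.
Step 3: step2() returns 34 * 2 = 68

The answer is 68.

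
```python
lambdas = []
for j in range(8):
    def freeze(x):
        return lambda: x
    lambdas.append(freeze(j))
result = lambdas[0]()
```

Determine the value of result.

Step 1: freeze(j) creates a new scope capturing x = j at call time.
Step 2: lambdas[0] = freeze(0), so its lambda captures x = 0.
Step 3: result = 0 (closure factory fixes late binding)

The answer is 0.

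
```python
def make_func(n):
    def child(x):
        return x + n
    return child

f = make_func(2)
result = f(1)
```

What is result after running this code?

Step 1: make_func(2) creates a closure that captures n = 2.
Step 2: f(1) calls the closure with x = 1, returning 1 + 2 = 3.
Step 3: result = 3

The answer is 3.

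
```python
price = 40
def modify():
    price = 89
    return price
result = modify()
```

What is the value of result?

Step 1: Global price = 40.
Step 2: modify() creates local price = 89, shadowing the global.
Step 3: Returns local price = 89. result = 89

The answer is 89.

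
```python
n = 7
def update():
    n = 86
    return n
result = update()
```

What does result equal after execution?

Step 1: Global n = 7.
Step 2: update() creates local n = 86, shadowing the global.
Step 3: Returns local n = 86. result = 86

The answer is 86.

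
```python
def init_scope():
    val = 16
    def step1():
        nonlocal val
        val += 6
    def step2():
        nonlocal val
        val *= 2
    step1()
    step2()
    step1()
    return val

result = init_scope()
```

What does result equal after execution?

Step 1: val = 16.
Step 2: step1(): val = 16 + 6 = 22.
Step 3: step2(): val = 22 * 2 = 44.
Step 4: step1(): val = 44 + 6 = 50. result = 50

The answer is 50.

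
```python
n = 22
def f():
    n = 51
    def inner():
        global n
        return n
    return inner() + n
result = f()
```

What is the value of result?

Step 1: Global n = 22. f() shadows with local n = 51.
Step 2: inner() uses global keyword, so inner() returns global n = 22.
Step 3: f() returns 22 + 51 = 73

The answer is 73.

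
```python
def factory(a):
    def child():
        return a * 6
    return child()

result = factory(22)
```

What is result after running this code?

Step 1: factory(22) binds parameter a = 22.
Step 2: child() accesses a = 22 from enclosing scope.
Step 3: result = 22 * 6 = 132

The answer is 132.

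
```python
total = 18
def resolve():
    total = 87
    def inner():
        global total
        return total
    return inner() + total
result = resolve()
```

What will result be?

Step 1: Global total = 18. resolve() shadows with local total = 87.
Step 2: inner() uses global keyword, so inner() returns global total = 18.
Step 3: resolve() returns 18 + 87 = 105

The answer is 105.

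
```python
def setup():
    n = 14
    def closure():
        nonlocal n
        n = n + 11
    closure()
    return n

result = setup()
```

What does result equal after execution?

Step 1: setup() sets n = 14.
Step 2: closure() uses nonlocal to modify n in setup's scope: n = 14 + 11 = 25.
Step 3: setup() returns the modified n = 25

The answer is 25.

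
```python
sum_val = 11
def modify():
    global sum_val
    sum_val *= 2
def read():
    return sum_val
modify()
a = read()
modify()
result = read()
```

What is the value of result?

Step 1: sum_val = 11.
Step 2: First modify(): sum_val = 11 * 2 = 22.
Step 3: Second modify(): sum_val = 22 * 2 = 44.
Step 4: read() returns 44

The answer is 44.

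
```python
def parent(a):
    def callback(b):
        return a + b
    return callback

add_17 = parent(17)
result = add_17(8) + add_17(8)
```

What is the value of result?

Step 1: add_17 captures a = 17.
Step 2: add_17(8) = 17 + 8 = 25, called twice.
Step 3: result = 25 + 25 = 50

The answer is 50.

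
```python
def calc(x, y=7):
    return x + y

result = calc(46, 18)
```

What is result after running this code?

Step 1: calc(46, 18) overrides default y with 18.
Step 2: Returns 46 + 18 = 64.
Step 3: result = 64

The answer is 64.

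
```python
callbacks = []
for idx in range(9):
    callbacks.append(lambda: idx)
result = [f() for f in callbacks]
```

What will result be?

Step 1: All 9 lambdas share the same variable idx.
Step 2: After the loop, idx = 8.
Step 3: Each call returns 8. result = [8, 8, 8, 8, 8, 8, 8, 8, 8]

The answer is [8, 8, 8, 8, 8, 8, 8, 8, 8].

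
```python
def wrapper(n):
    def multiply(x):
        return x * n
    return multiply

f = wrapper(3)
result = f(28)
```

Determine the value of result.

Step 1: wrapper(3) returns multiply closure with n = 3.
Step 2: f(28) computes 28 * 3 = 84.
Step 3: result = 84

The answer is 84.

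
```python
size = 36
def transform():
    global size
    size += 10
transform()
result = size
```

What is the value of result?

Step 1: size = 36 globally.
Step 2: transform() modifies global size: size += 10 = 46.
Step 3: result = 46

The answer is 46.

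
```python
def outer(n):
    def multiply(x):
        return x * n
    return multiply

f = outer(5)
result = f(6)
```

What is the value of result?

Step 1: outer(5) returns multiply closure with n = 5.
Step 2: f(6) computes 6 * 5 = 30.
Step 3: result = 30

The answer is 30.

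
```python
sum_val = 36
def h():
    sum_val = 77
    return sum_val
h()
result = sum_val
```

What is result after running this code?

Step 1: Global sum_val = 36.
Step 2: h() creates local sum_val = 77 (shadow, not modification).
Step 3: After h() returns, global sum_val is unchanged. result = 36

The answer is 36.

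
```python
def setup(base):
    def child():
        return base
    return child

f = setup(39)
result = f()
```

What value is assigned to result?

Step 1: setup(39) creates closure capturing base = 39.
Step 2: f() returns the captured base = 39.
Step 3: result = 39

The answer is 39.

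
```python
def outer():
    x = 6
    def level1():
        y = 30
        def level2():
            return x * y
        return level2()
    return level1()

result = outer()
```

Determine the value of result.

Step 1: x = 6 in outer. y = 30 in level1.
Step 2: level2() reads x = 6 and y = 30 from enclosing scopes.
Step 3: result = 6 * 30 = 180

The answer is 180.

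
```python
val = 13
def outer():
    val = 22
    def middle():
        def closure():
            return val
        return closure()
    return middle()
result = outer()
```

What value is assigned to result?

Step 1: outer() defines val = 22. middle() and closure() have no local val.
Step 2: closure() checks local (none), enclosing middle() (none), enclosing outer() and finds val = 22.
Step 3: result = 22

The answer is 22.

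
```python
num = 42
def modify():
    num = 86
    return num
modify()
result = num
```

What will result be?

Step 1: num = 42 globally.
Step 2: modify() creates a LOCAL num = 86 (no global keyword!).
Step 3: The global num is unchanged. result = 42

The answer is 42.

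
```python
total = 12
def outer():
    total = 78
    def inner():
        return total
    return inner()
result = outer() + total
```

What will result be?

Step 1: Global total = 12. outer() shadows with total = 78.
Step 2: inner() returns enclosing total = 78. outer() = 78.
Step 3: result = 78 + global total (12) = 90

The answer is 90.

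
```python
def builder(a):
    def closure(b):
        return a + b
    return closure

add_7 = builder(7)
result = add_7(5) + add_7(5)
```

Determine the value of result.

Step 1: add_7 captures a = 7.
Step 2: add_7(5) = 7 + 5 = 12, called twice.
Step 3: result = 12 + 12 = 24

The answer is 24.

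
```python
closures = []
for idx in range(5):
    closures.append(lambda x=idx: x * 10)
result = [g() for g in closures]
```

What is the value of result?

Step 1: Default arg x=idx captures idx at each iteration.
Step 2: closures[k] has x defaulting to k, returns k * 10.
Step 3: result = [0, 10, 20, 30, 40]

The answer is [0, 10, 20, 30, 40].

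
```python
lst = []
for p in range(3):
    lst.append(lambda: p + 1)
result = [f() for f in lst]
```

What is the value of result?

Step 1: All lambdas capture p by reference. After the loop, p = 2.
Step 2: Each call returns 2 + 1 = 3.
Step 3: result = [3, 3, 3]

The answer is [3, 3, 3].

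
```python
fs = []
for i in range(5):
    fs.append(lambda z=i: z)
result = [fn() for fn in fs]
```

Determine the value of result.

Step 1: Default arg z=i captures i at each iteration.
Step 2: Each lambda has its own default: 0, 1, ..., 4.
Step 3: result = [0, 1, 2, 3, 4]

The answer is [0, 1, 2, 3, 4].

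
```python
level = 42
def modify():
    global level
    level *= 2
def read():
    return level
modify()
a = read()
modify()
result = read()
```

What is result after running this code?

Step 1: level = 42.
Step 2: First modify(): level = 42 * 2 = 84.
Step 3: Second modify(): level = 84 * 2 = 168.
Step 4: read() returns 168

The answer is 168.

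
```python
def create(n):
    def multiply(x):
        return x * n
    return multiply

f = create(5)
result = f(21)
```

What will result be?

Step 1: create(5) returns multiply closure with n = 5.
Step 2: f(21) computes 21 * 5 = 105.
Step 3: result = 105

The answer is 105.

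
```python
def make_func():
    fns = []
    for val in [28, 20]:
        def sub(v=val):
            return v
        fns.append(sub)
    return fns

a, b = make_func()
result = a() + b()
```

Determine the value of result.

Step 1: Default argument v=val captures val at each iteration.
Step 2: a() returns 28 (captured at first iteration), b() returns 20 (captured at second).
Step 3: result = 28 + 20 = 48

The answer is 48.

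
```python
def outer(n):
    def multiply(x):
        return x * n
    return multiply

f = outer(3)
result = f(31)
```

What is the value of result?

Step 1: outer(3) returns multiply closure with n = 3.
Step 2: f(31) computes 31 * 3 = 93.
Step 3: result = 93

The answer is 93.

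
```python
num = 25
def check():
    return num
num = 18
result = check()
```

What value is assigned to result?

Step 1: num is first set to 25, then reassigned to 18.
Step 2: check() is called after the reassignment, so it looks up the current global num = 18.
Step 3: result = 18

The answer is 18.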